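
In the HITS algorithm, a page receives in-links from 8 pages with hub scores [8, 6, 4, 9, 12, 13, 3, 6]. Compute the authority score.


Authority = sum of hub scores of in-linkers
In-link 1: hub score = 8
In-link 2: hub score = 6
In-link 3: hub score = 4
In-link 4: hub score = 9
In-link 5: hub score = 12
In-link 6: hub score = 13
In-link 7: hub score = 3
In-link 8: hub score = 6
Authority = 8 + 6 + 4 + 9 + 12 + 13 + 3 + 6 = 61

61


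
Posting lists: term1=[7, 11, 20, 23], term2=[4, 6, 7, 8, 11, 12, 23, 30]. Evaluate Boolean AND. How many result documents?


Boolean AND: find intersection of posting lists
term1 docs: [7, 11, 20, 23]
term2 docs: [4, 6, 7, 8, 11, 12, 23, 30]
Intersection: [7, 11, 23]
|intersection| = 3

3


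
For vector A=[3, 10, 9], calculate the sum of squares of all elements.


|A|^2 = sum of squared components
A[0]^2 = 3^2 = 9
A[1]^2 = 10^2 = 100
A[2]^2 = 9^2 = 81
Sum = 9 + 100 + 81 = 190

190


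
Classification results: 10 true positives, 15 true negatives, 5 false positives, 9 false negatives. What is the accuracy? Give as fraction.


Accuracy = (TP + TN) / (TP + TN + FP + FN)
TP + TN = 10 + 15 = 25
Total = 10 + 15 + 5 + 9 = 39
Accuracy = 25 / 39 = 25/39

25/39


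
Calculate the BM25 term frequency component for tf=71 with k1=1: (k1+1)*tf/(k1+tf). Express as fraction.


BM25 TF component = (k1+1)*tf / (k1+tf)
k1 = 1, tf = 71
Numerator = (1+1)*71 = 142
Denominator = 1 + 71 = 72
= 142/72 = 71/36

71/36


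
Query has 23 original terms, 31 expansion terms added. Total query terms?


Original terms: 23
Expansion terms: 31
Total = 23 + 31 = 54

54


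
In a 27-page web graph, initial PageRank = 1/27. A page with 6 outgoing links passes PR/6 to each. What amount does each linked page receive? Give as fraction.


Initial PR = 1/27 = 1/27
Outlinks = 6
Contribution per link = PR / outlinks
= 1/27 / 6
= 1/162

1/162


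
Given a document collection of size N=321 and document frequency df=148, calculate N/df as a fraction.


IDF ratio = N / df
= 321 / 148
= 321/148

321/148


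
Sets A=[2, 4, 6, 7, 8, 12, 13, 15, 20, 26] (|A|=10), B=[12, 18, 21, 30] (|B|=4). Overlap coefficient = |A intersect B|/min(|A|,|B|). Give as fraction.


A intersect B = [12]
|A intersect B| = 1
min(|A|, |B|) = min(10, 4) = 4
Overlap = 1 / 4 = 1/4

1/4


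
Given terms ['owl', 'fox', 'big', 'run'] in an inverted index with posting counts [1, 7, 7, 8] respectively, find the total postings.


Summing posting list sizes:
'owl': 1 postings
'fox': 7 postings
'big': 7 postings
'run': 8 postings
Total = 1 + 7 + 7 + 8 = 23

23


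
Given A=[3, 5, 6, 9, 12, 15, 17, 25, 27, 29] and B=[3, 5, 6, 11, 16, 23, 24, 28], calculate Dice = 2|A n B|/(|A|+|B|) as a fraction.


A intersect B = [3, 5, 6]
|A intersect B| = 3
|A| = 10, |B| = 8
Dice = 2*3 / (10+8)
= 6 / 18 = 1/3

1/3


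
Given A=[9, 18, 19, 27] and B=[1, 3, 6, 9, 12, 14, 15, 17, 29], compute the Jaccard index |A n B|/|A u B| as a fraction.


A intersect B = [9]
|A intersect B| = 1
A union B = [1, 3, 6, 9, 12, 14, 15, 17, 18, 19, 27, 29]
|A union B| = 12
Jaccard = 1/12 = 1/12

1/12


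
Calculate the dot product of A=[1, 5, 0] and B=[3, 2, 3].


Dot product = sum of element-wise products
A[0]*B[0] = 1*3 = 3
A[1]*B[1] = 5*2 = 10
A[2]*B[2] = 0*3 = 0
Sum = 3 + 10 + 0 = 13

13


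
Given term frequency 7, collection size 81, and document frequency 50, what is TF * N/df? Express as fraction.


TF * (N/df)
= 7 * (81/50)
= 7 * 81/50
= 567/50

567/50


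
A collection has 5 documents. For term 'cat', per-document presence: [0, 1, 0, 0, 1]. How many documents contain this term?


Checking each document for 'cat':
Doc 1: absent
Doc 2: present
Doc 3: absent
Doc 4: absent
Doc 5: present
df = sum of presences = 0 + 1 + 0 + 0 + 1 = 2

2


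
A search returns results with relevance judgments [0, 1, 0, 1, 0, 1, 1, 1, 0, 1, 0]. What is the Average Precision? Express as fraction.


Computing P@k for each relevant position:
Position 1: not relevant
Position 2: relevant, P@2 = 1/2 = 1/2
Position 3: not relevant
Position 4: relevant, P@4 = 2/4 = 1/2
Position 5: not relevant
Position 6: relevant, P@6 = 3/6 = 1/2
Position 7: relevant, P@7 = 4/7 = 4/7
Position 8: relevant, P@8 = 5/8 = 5/8
Position 9: not relevant
Position 10: relevant, P@10 = 6/10 = 3/5
Position 11: not relevant
Sum of P@k = 1/2 + 1/2 + 1/2 + 4/7 + 5/8 + 3/5 = 923/280
AP = 923/280 / 6 = 923/1680

923/1680


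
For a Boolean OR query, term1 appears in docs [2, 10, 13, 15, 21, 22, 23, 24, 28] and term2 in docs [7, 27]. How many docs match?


Boolean OR: find union of posting lists
term1 docs: [2, 10, 13, 15, 21, 22, 23, 24, 28]
term2 docs: [7, 27]
Union: [2, 7, 10, 13, 15, 21, 22, 23, 24, 27, 28]
|union| = 11

11


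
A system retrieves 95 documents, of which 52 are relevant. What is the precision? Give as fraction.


Precision = relevant_retrieved / total_retrieved
= 52 / 95
= 52 / (52 + 43)
= 52/95

52/95


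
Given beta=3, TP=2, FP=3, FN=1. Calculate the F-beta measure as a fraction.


P = TP/(TP+FP) = 2/5 = 2/5
R = TP/(TP+FN) = 2/3 = 2/3
beta^2 = 3^2 = 9
(1 + beta^2) = 10
Numerator = (1+beta^2)*P*R = 8/3
Denominator = beta^2*P + R = 18/5 + 2/3 = 64/15
F_beta = 5/8

5/8


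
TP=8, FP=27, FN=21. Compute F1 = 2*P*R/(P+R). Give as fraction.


F1 = 2 * P * R / (P + R)
P = TP/(TP+FP) = 8/35 = 8/35
R = TP/(TP+FN) = 8/29 = 8/29
2 * P * R = 2 * 8/35 * 8/29 = 128/1015
P + R = 8/35 + 8/29 = 512/1015
F1 = 128/1015 / 512/1015 = 1/4

1/4


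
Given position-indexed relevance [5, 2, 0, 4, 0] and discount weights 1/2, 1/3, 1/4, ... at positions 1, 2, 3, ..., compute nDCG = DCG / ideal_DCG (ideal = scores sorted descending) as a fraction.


Position discount weights w_i = 1/(i+1) for i=1..5:
Weights = [1/2, 1/3, 1/4, 1/5, 1/6]
Actual relevance: [5, 2, 0, 4, 0]
DCG = 5/2 + 2/3 + 0/4 + 4/5 + 0/6 = 119/30
Ideal relevance (sorted desc): [5, 4, 2, 0, 0]
Ideal DCG = 5/2 + 4/3 + 2/4 + 0/5 + 0/6 = 13/3
nDCG = DCG / ideal_DCG = 119/30 / 13/3 = 119/130

119/130


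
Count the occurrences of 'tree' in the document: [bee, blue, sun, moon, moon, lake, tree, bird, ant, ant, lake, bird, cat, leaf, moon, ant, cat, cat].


Document has 18 words
Scanning for 'tree':
Found at positions: [6]
Count = 1

1


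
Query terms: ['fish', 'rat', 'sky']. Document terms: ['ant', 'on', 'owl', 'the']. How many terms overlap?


Query terms: ['fish', 'rat', 'sky']
Document terms: ['ant', 'on', 'owl', 'the']
Common terms: []
Overlap count = 0

0


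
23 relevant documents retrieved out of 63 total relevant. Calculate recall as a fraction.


Recall = retrieved_relevant / total_relevant
= 23 / 63
= 23 / (23 + 40)
= 23/63

23/63


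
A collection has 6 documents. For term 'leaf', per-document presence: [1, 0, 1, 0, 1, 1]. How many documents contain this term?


Checking each document for 'leaf':
Doc 1: present
Doc 2: absent
Doc 3: present
Doc 4: absent
Doc 5: present
Doc 6: present
df = sum of presences = 1 + 0 + 1 + 0 + 1 + 1 = 4

4


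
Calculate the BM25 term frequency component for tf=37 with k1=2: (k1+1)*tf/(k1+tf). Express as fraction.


BM25 TF component = (k1+1)*tf / (k1+tf)
k1 = 2, tf = 37
Numerator = (2+1)*37 = 111
Denominator = 2 + 37 = 39
= 111/39 = 37/13

37/13


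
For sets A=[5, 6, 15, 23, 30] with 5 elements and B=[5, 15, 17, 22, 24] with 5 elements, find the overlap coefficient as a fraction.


A intersect B = [5, 15]
|A intersect B| = 2
min(|A|, |B|) = min(5, 5) = 5
Overlap = 2 / 5 = 2/5

2/5


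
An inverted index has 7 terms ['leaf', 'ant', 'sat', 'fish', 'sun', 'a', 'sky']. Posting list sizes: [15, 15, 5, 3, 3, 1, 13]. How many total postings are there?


Summing posting list sizes:
'leaf': 15 postings
'ant': 15 postings
'sat': 5 postings
'fish': 3 postings
'sun': 3 postings
'a': 1 postings
'sky': 13 postings
Total = 15 + 15 + 5 + 3 + 3 + 1 + 13 = 55

55


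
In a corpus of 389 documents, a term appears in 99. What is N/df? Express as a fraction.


IDF ratio = N / df
= 389 / 99
= 389/99

389/99


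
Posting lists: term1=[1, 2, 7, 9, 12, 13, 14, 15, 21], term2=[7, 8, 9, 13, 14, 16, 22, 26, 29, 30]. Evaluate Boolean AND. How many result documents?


Boolean AND: find intersection of posting lists
term1 docs: [1, 2, 7, 9, 12, 13, 14, 15, 21]
term2 docs: [7, 8, 9, 13, 14, 16, 22, 26, 29, 30]
Intersection: [7, 9, 13, 14]
|intersection| = 4

4


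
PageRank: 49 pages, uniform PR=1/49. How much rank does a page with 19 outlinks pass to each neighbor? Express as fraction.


Initial PR = 1/49 = 1/49
Outlinks = 19
Contribution per link = PR / outlinks
= 1/49 / 19
= 1/931

1/931


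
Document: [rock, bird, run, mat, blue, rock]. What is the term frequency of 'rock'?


Document has 6 words
Scanning for 'rock':
Found at positions: [0, 5]
Count = 2

2


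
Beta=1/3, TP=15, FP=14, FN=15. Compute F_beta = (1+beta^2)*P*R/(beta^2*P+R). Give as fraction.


P = TP/(TP+FP) = 15/29 = 15/29
R = TP/(TP+FN) = 15/30 = 1/2
beta^2 = 1/3^2 = 1/9
(1 + beta^2) = 10/9
Numerator = (1+beta^2)*P*R = 25/87
Denominator = beta^2*P + R = 5/87 + 1/2 = 97/174
F_beta = 50/97

50/97


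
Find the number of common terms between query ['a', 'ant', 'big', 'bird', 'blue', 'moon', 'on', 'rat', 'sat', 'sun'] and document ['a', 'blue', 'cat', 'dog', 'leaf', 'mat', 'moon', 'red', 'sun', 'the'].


Query terms: ['a', 'ant', 'big', 'bird', 'blue', 'moon', 'on', 'rat', 'sat', 'sun']
Document terms: ['a', 'blue', 'cat', 'dog', 'leaf', 'mat', 'moon', 'red', 'sun', 'the']
Common terms: ['a', 'blue', 'moon', 'sun']
Overlap count = 4

4


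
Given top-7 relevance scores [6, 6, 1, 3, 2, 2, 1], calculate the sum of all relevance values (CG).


Cumulative Gain = sum of relevance scores
Position 1: rel=6, running sum=6
Position 2: rel=6, running sum=12
Position 3: rel=1, running sum=13
Position 4: rel=3, running sum=16
Position 5: rel=2, running sum=18
Position 6: rel=2, running sum=20
Position 7: rel=1, running sum=21
CG = 21

21


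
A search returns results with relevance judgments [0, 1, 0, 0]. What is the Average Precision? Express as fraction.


Computing P@k for each relevant position:
Position 1: not relevant
Position 2: relevant, P@2 = 1/2 = 1/2
Position 3: not relevant
Position 4: not relevant
Sum of P@k = 1/2 = 1/2
AP = 1/2 / 1 = 1/2

1/2


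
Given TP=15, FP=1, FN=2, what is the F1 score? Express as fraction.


F1 = 2 * P * R / (P + R)
P = TP/(TP+FP) = 15/16 = 15/16
R = TP/(TP+FN) = 15/17 = 15/17
2 * P * R = 2 * 15/16 * 15/17 = 225/136
P + R = 15/16 + 15/17 = 495/272
F1 = 225/136 / 495/272 = 10/11

10/11


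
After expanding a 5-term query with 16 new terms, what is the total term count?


Original terms: 5
Expansion terms: 16
Total = 5 + 16 = 21

21


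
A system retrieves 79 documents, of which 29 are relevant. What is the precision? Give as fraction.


Precision = relevant_retrieved / total_retrieved
= 29 / 79
= 29 / (29 + 50)
= 29/79

29/79


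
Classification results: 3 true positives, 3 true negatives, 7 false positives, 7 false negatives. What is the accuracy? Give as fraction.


Accuracy = (TP + TN) / (TP + TN + FP + FN)
TP + TN = 3 + 3 = 6
Total = 3 + 3 + 7 + 7 = 20
Accuracy = 6 / 20 = 3/10

3/10


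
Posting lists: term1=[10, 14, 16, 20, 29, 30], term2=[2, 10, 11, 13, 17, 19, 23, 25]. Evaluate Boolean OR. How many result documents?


Boolean OR: find union of posting lists
term1 docs: [10, 14, 16, 20, 29, 30]
term2 docs: [2, 10, 11, 13, 17, 19, 23, 25]
Union: [2, 10, 11, 13, 14, 16, 17, 19, 20, 23, 25, 29, 30]
|union| = 13

13


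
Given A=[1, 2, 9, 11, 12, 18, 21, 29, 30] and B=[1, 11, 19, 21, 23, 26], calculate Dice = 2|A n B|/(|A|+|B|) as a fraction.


A intersect B = [1, 11, 21]
|A intersect B| = 3
|A| = 9, |B| = 6
Dice = 2*3 / (9+6)
= 6 / 15 = 2/5

2/5


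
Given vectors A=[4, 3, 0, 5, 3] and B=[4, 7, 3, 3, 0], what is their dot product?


Dot product = sum of element-wise products
A[0]*B[0] = 4*4 = 16
A[1]*B[1] = 3*7 = 21
A[2]*B[2] = 0*3 = 0
A[3]*B[3] = 5*3 = 15
A[4]*B[4] = 3*0 = 0
Sum = 16 + 21 + 0 + 15 + 0 = 52

52


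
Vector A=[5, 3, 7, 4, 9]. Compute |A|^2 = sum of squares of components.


|A|^2 = sum of squared components
A[0]^2 = 5^2 = 25
A[1]^2 = 3^2 = 9
A[2]^2 = 7^2 = 49
A[3]^2 = 4^2 = 16
A[4]^2 = 9^2 = 81
Sum = 25 + 9 + 49 + 16 + 81 = 180

180


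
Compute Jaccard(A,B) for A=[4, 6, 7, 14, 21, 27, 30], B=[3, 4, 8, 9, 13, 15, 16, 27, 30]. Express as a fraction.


A intersect B = [4, 27, 30]
|A intersect B| = 3
A union B = [3, 4, 6, 7, 8, 9, 13, 14, 15, 16, 21, 27, 30]
|A union B| = 13
Jaccard = 3/13 = 3/13

3/13


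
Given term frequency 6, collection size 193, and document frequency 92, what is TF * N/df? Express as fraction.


TF * (N/df)
= 6 * (193/92)
= 6 * 193/92
= 579/46

579/46


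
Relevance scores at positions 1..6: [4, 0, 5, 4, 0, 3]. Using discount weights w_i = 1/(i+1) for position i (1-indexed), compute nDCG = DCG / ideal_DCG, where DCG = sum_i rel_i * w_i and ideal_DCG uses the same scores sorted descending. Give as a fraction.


Position discount weights w_i = 1/(i+1) for i=1..6:
Weights = [1/2, 1/3, 1/4, 1/5, 1/6, 1/7]
Actual relevance: [4, 0, 5, 4, 0, 3]
DCG = 4/2 + 0/3 + 5/4 + 4/5 + 0/6 + 3/7 = 627/140
Ideal relevance (sorted desc): [5, 4, 4, 3, 0, 0]
Ideal DCG = 5/2 + 4/3 + 4/4 + 3/5 + 0/6 + 0/7 = 163/30
nDCG = DCG / ideal_DCG = 627/140 / 163/30 = 1881/2282

1881/2282


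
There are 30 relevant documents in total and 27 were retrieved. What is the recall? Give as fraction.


Recall = retrieved_relevant / total_relevant
= 27 / 30
= 27 / (27 + 3)
= 9/10

9/10


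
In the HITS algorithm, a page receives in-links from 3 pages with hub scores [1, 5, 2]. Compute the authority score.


Authority = sum of hub scores of in-linkers
In-link 1: hub score = 1
In-link 2: hub score = 5
In-link 3: hub score = 2
Authority = 1 + 5 + 2 = 8

8


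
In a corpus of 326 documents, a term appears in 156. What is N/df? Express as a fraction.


IDF ratio = N / df
= 326 / 156
= 163/78

163/78


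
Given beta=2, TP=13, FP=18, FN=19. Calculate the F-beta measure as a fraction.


P = TP/(TP+FP) = 13/31 = 13/31
R = TP/(TP+FN) = 13/32 = 13/32
beta^2 = 2^2 = 4
(1 + beta^2) = 5
Numerator = (1+beta^2)*P*R = 845/992
Denominator = beta^2*P + R = 52/31 + 13/32 = 2067/992
F_beta = 65/159

65/159


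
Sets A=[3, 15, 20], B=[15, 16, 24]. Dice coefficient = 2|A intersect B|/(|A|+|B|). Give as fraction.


A intersect B = [15]
|A intersect B| = 1
|A| = 3, |B| = 3
Dice = 2*1 / (3+3)
= 2 / 6 = 1/3

1/3


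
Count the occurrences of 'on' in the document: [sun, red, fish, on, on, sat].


Document has 6 words
Scanning for 'on':
Found at positions: [3, 4]
Count = 2

2


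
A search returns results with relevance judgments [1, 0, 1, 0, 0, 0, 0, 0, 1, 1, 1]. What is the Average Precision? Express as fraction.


Computing P@k for each relevant position:
Position 1: relevant, P@1 = 1/1 = 1
Position 2: not relevant
Position 3: relevant, P@3 = 2/3 = 2/3
Position 4: not relevant
Position 5: not relevant
Position 6: not relevant
Position 7: not relevant
Position 8: not relevant
Position 9: relevant, P@9 = 3/9 = 1/3
Position 10: relevant, P@10 = 4/10 = 2/5
Position 11: relevant, P@11 = 5/11 = 5/11
Sum of P@k = 1 + 2/3 + 1/3 + 2/5 + 5/11 = 157/55
AP = 157/55 / 5 = 157/275

157/275


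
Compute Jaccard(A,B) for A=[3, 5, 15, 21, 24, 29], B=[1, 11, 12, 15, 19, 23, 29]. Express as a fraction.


A intersect B = [15, 29]
|A intersect B| = 2
A union B = [1, 3, 5, 11, 12, 15, 19, 21, 23, 24, 29]
|A union B| = 11
Jaccard = 2/11 = 2/11

2/11


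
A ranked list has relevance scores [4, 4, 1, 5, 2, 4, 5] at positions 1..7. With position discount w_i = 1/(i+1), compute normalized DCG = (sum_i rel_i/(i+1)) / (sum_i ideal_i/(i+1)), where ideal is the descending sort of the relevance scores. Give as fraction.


Position discount weights w_i = 1/(i+1) for i=1..7:
Weights = [1/2, 1/3, 1/4, 1/5, 1/6, 1/7, 1/8]
Actual relevance: [4, 4, 1, 5, 2, 4, 5]
DCG = 4/2 + 4/3 + 1/4 + 5/5 + 2/6 + 4/7 + 5/8 = 1027/168
Ideal relevance (sorted desc): [5, 5, 4, 4, 4, 2, 1]
Ideal DCG = 5/2 + 5/3 + 4/4 + 4/5 + 4/6 + 2/7 + 1/8 = 5917/840
nDCG = DCG / ideal_DCG = 1027/168 / 5917/840 = 5135/5917

5135/5917


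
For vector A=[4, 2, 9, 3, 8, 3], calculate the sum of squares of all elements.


|A|^2 = sum of squared components
A[0]^2 = 4^2 = 16
A[1]^2 = 2^2 = 4
A[2]^2 = 9^2 = 81
A[3]^2 = 3^2 = 9
A[4]^2 = 8^2 = 64
A[5]^2 = 3^2 = 9
Sum = 16 + 4 + 81 + 9 + 64 + 9 = 183

183


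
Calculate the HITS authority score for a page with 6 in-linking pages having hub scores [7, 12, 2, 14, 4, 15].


Authority = sum of hub scores of in-linkers
In-link 1: hub score = 7
In-link 2: hub score = 12
In-link 3: hub score = 2
In-link 4: hub score = 14
In-link 5: hub score = 4
In-link 6: hub score = 15
Authority = 7 + 12 + 2 + 14 + 4 + 15 = 54

54


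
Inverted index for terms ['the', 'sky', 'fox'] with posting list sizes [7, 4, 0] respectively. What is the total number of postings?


Summing posting list sizes:
'the': 7 postings
'sky': 4 postings
'fox': 0 postings
Total = 7 + 4 + 0 = 11

11


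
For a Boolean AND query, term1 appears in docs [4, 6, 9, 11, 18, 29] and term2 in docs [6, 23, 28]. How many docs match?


Boolean AND: find intersection of posting lists
term1 docs: [4, 6, 9, 11, 18, 29]
term2 docs: [6, 23, 28]
Intersection: [6]
|intersection| = 1

1


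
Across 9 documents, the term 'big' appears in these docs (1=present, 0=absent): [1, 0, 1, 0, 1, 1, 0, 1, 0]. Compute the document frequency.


Checking each document for 'big':
Doc 1: present
Doc 2: absent
Doc 3: present
Doc 4: absent
Doc 5: present
Doc 6: present
Doc 7: absent
Doc 8: present
Doc 9: absent
df = sum of presences = 1 + 0 + 1 + 0 + 1 + 1 + 0 + 1 + 0 = 5

5


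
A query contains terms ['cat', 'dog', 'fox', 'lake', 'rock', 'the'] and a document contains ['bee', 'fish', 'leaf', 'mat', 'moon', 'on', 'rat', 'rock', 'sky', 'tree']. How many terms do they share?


Query terms: ['cat', 'dog', 'fox', 'lake', 'rock', 'the']
Document terms: ['bee', 'fish', 'leaf', 'mat', 'moon', 'on', 'rat', 'rock', 'sky', 'tree']
Common terms: ['rock']
Overlap count = 1

1


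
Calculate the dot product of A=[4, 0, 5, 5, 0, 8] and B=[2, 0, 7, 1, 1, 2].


Dot product = sum of element-wise products
A[0]*B[0] = 4*2 = 8
A[1]*B[1] = 0*0 = 0
A[2]*B[2] = 5*7 = 35
A[3]*B[3] = 5*1 = 5
A[4]*B[4] = 0*1 = 0
A[5]*B[5] = 8*2 = 16
Sum = 8 + 0 + 35 + 5 + 0 + 16 = 64

64


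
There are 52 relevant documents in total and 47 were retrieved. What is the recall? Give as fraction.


Recall = retrieved_relevant / total_relevant
= 47 / 52
= 47 / (47 + 5)
= 47/52

47/52


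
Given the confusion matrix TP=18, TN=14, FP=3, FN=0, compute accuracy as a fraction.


Accuracy = (TP + TN) / (TP + TN + FP + FN)
TP + TN = 18 + 14 = 32
Total = 18 + 14 + 3 + 0 = 35
Accuracy = 32 / 35 = 32/35

32/35


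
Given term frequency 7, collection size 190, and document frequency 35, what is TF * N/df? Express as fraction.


TF * (N/df)
= 7 * (190/35)
= 7 * 38/7
= 38

38


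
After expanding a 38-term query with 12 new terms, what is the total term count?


Original terms: 38
Expansion terms: 12
Total = 38 + 12 = 50

50


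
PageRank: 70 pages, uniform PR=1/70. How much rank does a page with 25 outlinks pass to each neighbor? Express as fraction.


Initial PR = 1/70 = 1/70
Outlinks = 25
Contribution per link = PR / outlinks
= 1/70 / 25
= 1/1750

1/1750


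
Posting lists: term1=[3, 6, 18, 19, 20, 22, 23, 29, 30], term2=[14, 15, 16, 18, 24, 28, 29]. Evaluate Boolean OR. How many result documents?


Boolean OR: find union of posting lists
term1 docs: [3, 6, 18, 19, 20, 22, 23, 29, 30]
term2 docs: [14, 15, 16, 18, 24, 28, 29]
Union: [3, 6, 14, 15, 16, 18, 19, 20, 22, 23, 24, 28, 29, 30]
|union| = 14

14


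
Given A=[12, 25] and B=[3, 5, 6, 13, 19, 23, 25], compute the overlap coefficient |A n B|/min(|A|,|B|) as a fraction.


A intersect B = [25]
|A intersect B| = 1
min(|A|, |B|) = min(2, 7) = 2
Overlap = 1 / 2 = 1/2

1/2


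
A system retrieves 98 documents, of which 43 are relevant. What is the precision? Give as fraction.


Precision = relevant_retrieved / total_retrieved
= 43 / 98
= 43 / (43 + 55)
= 43/98

43/98


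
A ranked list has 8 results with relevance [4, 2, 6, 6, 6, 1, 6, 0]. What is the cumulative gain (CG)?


Cumulative Gain = sum of relevance scores
Position 1: rel=4, running sum=4
Position 2: rel=2, running sum=6
Position 3: rel=6, running sum=12
Position 4: rel=6, running sum=18
Position 5: rel=6, running sum=24
Position 6: rel=1, running sum=25
Position 7: rel=6, running sum=31
Position 8: rel=0, running sum=31
CG = 31

31


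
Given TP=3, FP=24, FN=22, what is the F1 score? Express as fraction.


F1 = 2 * P * R / (P + R)
P = TP/(TP+FP) = 3/27 = 1/9
R = TP/(TP+FN) = 3/25 = 3/25
2 * P * R = 2 * 1/9 * 3/25 = 2/75
P + R = 1/9 + 3/25 = 52/225
F1 = 2/75 / 52/225 = 3/26

3/26


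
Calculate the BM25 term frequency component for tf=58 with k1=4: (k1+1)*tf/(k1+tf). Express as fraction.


BM25 TF component = (k1+1)*tf / (k1+tf)
k1 = 4, tf = 58
Numerator = (4+1)*58 = 290
Denominator = 4 + 58 = 62
= 290/62 = 145/31

145/31


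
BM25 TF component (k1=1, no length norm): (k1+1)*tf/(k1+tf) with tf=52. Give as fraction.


BM25 TF component = (k1+1)*tf / (k1+tf)
k1 = 1, tf = 52
Numerator = (1+1)*52 = 104
Denominator = 1 + 52 = 53
= 104/53 = 104/53

104/53


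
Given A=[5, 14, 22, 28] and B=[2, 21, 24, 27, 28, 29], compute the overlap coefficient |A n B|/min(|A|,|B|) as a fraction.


A intersect B = [28]
|A intersect B| = 1
min(|A|, |B|) = min(4, 6) = 4
Overlap = 1 / 4 = 1/4

1/4


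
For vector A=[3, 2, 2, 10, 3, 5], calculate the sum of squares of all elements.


|A|^2 = sum of squared components
A[0]^2 = 3^2 = 9
A[1]^2 = 2^2 = 4
A[2]^2 = 2^2 = 4
A[3]^2 = 10^2 = 100
A[4]^2 = 3^2 = 9
A[5]^2 = 5^2 = 25
Sum = 9 + 4 + 4 + 100 + 9 + 25 = 151

151


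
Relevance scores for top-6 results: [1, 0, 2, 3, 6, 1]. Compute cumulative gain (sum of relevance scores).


Cumulative Gain = sum of relevance scores
Position 1: rel=1, running sum=1
Position 2: rel=0, running sum=1
Position 3: rel=2, running sum=3
Position 4: rel=3, running sum=6
Position 5: rel=6, running sum=12
Position 6: rel=1, running sum=13
CG = 13

13


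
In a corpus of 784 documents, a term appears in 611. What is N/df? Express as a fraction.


IDF ratio = N / df
= 784 / 611
= 784/611

784/611


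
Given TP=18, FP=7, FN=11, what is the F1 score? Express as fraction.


F1 = 2 * P * R / (P + R)
P = TP/(TP+FP) = 18/25 = 18/25
R = TP/(TP+FN) = 18/29 = 18/29
2 * P * R = 2 * 18/25 * 18/29 = 648/725
P + R = 18/25 + 18/29 = 972/725
F1 = 648/725 / 972/725 = 2/3

2/3


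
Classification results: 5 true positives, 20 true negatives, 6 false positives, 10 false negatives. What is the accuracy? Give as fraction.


Accuracy = (TP + TN) / (TP + TN + FP + FN)
TP + TN = 5 + 20 = 25
Total = 5 + 20 + 6 + 10 = 41
Accuracy = 25 / 41 = 25/41

25/41


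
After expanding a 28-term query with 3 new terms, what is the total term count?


Original terms: 28
Expansion terms: 3
Total = 28 + 3 = 31

31


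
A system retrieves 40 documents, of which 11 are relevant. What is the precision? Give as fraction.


Precision = relevant_retrieved / total_retrieved
= 11 / 40
= 11 / (11 + 29)
= 11/40

11/40


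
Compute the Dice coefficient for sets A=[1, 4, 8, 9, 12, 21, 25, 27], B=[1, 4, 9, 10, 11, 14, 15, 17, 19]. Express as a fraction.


A intersect B = [1, 4, 9]
|A intersect B| = 3
|A| = 8, |B| = 9
Dice = 2*3 / (8+9)
= 6 / 17 = 6/17

6/17


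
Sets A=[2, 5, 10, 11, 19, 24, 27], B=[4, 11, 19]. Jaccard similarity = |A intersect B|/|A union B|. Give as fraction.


A intersect B = [11, 19]
|A intersect B| = 2
A union B = [2, 4, 5, 10, 11, 19, 24, 27]
|A union B| = 8
Jaccard = 2/8 = 1/4

1/4


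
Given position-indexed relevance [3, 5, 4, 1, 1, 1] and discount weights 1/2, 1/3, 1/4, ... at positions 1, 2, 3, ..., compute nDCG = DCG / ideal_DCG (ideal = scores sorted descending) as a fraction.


Position discount weights w_i = 1/(i+1) for i=1..6:
Weights = [1/2, 1/3, 1/4, 1/5, 1/6, 1/7]
Actual relevance: [3, 5, 4, 1, 1, 1]
DCG = 3/2 + 5/3 + 4/4 + 1/5 + 1/6 + 1/7 = 491/105
Ideal relevance (sorted desc): [5, 4, 3, 1, 1, 1]
Ideal DCG = 5/2 + 4/3 + 3/4 + 1/5 + 1/6 + 1/7 = 713/140
nDCG = DCG / ideal_DCG = 491/105 / 713/140 = 1964/2139

1964/2139


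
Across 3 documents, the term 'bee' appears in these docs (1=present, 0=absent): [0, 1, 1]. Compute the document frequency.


Checking each document for 'bee':
Doc 1: absent
Doc 2: present
Doc 3: present
df = sum of presences = 0 + 1 + 1 = 2

2


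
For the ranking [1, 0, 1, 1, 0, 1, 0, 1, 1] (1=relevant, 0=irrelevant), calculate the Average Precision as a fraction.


Computing P@k for each relevant position:
Position 1: relevant, P@1 = 1/1 = 1
Position 2: not relevant
Position 3: relevant, P@3 = 2/3 = 2/3
Position 4: relevant, P@4 = 3/4 = 3/4
Position 5: not relevant
Position 6: relevant, P@6 = 4/6 = 2/3
Position 7: not relevant
Position 8: relevant, P@8 = 5/8 = 5/8
Position 9: relevant, P@9 = 6/9 = 2/3
Sum of P@k = 1 + 2/3 + 3/4 + 2/3 + 5/8 + 2/3 = 35/8
AP = 35/8 / 6 = 35/48

35/48


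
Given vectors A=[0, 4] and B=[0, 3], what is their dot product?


Dot product = sum of element-wise products
A[0]*B[0] = 0*0 = 0
A[1]*B[1] = 4*3 = 12
Sum = 0 + 12 = 12

12


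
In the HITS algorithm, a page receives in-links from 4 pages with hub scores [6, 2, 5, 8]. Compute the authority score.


Authority = sum of hub scores of in-linkers
In-link 1: hub score = 6
In-link 2: hub score = 2
In-link 3: hub score = 5
In-link 4: hub score = 8
Authority = 6 + 2 + 5 + 8 = 21

21


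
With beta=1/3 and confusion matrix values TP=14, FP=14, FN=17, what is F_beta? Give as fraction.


P = TP/(TP+FP) = 14/28 = 1/2
R = TP/(TP+FN) = 14/31 = 14/31
beta^2 = 1/3^2 = 1/9
(1 + beta^2) = 10/9
Numerator = (1+beta^2)*P*R = 70/279
Denominator = beta^2*P + R = 1/18 + 14/31 = 283/558
F_beta = 140/283

140/283


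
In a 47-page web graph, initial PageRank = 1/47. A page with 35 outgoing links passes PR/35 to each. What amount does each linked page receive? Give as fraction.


Initial PR = 1/47 = 1/47
Outlinks = 35
Contribution per link = PR / outlinks
= 1/47 / 35
= 1/1645

1/1645


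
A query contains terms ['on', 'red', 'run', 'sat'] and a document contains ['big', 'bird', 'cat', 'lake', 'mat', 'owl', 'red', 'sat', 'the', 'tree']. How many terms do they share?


Query terms: ['on', 'red', 'run', 'sat']
Document terms: ['big', 'bird', 'cat', 'lake', 'mat', 'owl', 'red', 'sat', 'the', 'tree']
Common terms: ['red', 'sat']
Overlap count = 2

2


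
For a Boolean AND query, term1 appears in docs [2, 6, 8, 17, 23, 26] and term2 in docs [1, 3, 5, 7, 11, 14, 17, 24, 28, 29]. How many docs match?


Boolean AND: find intersection of posting lists
term1 docs: [2, 6, 8, 17, 23, 26]
term2 docs: [1, 3, 5, 7, 11, 14, 17, 24, 28, 29]
Intersection: [17]
|intersection| = 1

1


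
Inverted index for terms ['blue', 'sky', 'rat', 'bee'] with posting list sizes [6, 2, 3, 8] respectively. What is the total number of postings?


Summing posting list sizes:
'blue': 6 postings
'sky': 2 postings
'rat': 3 postings
'bee': 8 postings
Total = 6 + 2 + 3 + 8 = 19

19


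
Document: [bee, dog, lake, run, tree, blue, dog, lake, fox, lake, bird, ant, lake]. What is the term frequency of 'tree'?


Document has 13 words
Scanning for 'tree':
Found at positions: [4]
Count = 1

1


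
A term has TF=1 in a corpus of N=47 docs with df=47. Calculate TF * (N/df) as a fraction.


TF * (N/df)
= 1 * (47/47)
= 1 * 1
= 1

1


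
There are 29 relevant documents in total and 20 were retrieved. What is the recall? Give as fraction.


Recall = retrieved_relevant / total_relevant
= 20 / 29
= 20 / (20 + 9)
= 20/29

20/29


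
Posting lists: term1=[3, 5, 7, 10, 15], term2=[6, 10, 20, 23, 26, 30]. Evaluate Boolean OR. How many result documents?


Boolean OR: find union of posting lists
term1 docs: [3, 5, 7, 10, 15]
term2 docs: [6, 10, 20, 23, 26, 30]
Union: [3, 5, 6, 7, 10, 15, 20, 23, 26, 30]
|union| = 10

10


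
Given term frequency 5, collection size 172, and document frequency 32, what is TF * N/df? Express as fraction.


TF * (N/df)
= 5 * (172/32)
= 5 * 43/8
= 215/8

215/8


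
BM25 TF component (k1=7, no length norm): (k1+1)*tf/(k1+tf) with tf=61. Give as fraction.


BM25 TF component = (k1+1)*tf / (k1+tf)
k1 = 7, tf = 61
Numerator = (7+1)*61 = 488
Denominator = 7 + 61 = 68
= 488/68 = 122/17

122/17


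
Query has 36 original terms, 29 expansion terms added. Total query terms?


Original terms: 36
Expansion terms: 29
Total = 36 + 29 = 65

65


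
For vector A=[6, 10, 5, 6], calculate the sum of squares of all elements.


|A|^2 = sum of squared components
A[0]^2 = 6^2 = 36
A[1]^2 = 10^2 = 100
A[2]^2 = 5^2 = 25
A[3]^2 = 6^2 = 36
Sum = 36 + 100 + 25 + 36 = 197

197


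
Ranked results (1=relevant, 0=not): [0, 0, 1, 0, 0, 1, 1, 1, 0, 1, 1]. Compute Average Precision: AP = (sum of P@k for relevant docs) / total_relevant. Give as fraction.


Computing P@k for each relevant position:
Position 1: not relevant
Position 2: not relevant
Position 3: relevant, P@3 = 1/3 = 1/3
Position 4: not relevant
Position 5: not relevant
Position 6: relevant, P@6 = 2/6 = 1/3
Position 7: relevant, P@7 = 3/7 = 3/7
Position 8: relevant, P@8 = 4/8 = 1/2
Position 9: not relevant
Position 10: relevant, P@10 = 5/10 = 1/2
Position 11: relevant, P@11 = 6/11 = 6/11
Sum of P@k = 1/3 + 1/3 + 3/7 + 1/2 + 1/2 + 6/11 = 610/231
AP = 610/231 / 6 = 305/693

305/693


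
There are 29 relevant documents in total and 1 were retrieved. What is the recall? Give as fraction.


Recall = retrieved_relevant / total_relevant
= 1 / 29
= 1 / (1 + 28)
= 1/29

1/29


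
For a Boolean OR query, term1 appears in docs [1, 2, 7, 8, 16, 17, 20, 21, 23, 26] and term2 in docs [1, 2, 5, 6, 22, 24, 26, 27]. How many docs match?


Boolean OR: find union of posting lists
term1 docs: [1, 2, 7, 8, 16, 17, 20, 21, 23, 26]
term2 docs: [1, 2, 5, 6, 22, 24, 26, 27]
Union: [1, 2, 5, 6, 7, 8, 16, 17, 20, 21, 22, 23, 24, 26, 27]
|union| = 15

15


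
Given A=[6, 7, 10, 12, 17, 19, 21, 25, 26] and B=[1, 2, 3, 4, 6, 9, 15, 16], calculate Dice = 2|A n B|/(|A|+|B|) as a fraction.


A intersect B = [6]
|A intersect B| = 1
|A| = 9, |B| = 8
Dice = 2*1 / (9+8)
= 2 / 17 = 2/17

2/17


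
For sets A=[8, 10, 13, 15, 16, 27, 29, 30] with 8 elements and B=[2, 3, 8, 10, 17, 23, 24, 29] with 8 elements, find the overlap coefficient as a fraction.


A intersect B = [8, 10, 29]
|A intersect B| = 3
min(|A|, |B|) = min(8, 8) = 8
Overlap = 3 / 8 = 3/8

3/8


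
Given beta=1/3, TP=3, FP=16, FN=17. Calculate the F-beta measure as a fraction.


P = TP/(TP+FP) = 3/19 = 3/19
R = TP/(TP+FN) = 3/20 = 3/20
beta^2 = 1/3^2 = 1/9
(1 + beta^2) = 10/9
Numerator = (1+beta^2)*P*R = 1/38
Denominator = beta^2*P + R = 1/57 + 3/20 = 191/1140
F_beta = 30/191

30/191


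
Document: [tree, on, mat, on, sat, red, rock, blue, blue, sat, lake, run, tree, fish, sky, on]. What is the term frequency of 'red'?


Document has 16 words
Scanning for 'red':
Found at positions: [5]
Count = 1

1


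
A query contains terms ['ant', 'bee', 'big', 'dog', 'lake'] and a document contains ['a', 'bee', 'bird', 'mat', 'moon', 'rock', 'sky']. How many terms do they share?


Query terms: ['ant', 'bee', 'big', 'dog', 'lake']
Document terms: ['a', 'bee', 'bird', 'mat', 'moon', 'rock', 'sky']
Common terms: ['bee']
Overlap count = 1

1


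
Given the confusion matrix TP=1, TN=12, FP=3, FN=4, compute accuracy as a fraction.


Accuracy = (TP + TN) / (TP + TN + FP + FN)
TP + TN = 1 + 12 = 13
Total = 1 + 12 + 3 + 4 = 20
Accuracy = 13 / 20 = 13/20

13/20


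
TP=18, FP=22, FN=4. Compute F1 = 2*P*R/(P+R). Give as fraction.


F1 = 2 * P * R / (P + R)
P = TP/(TP+FP) = 18/40 = 9/20
R = TP/(TP+FN) = 18/22 = 9/11
2 * P * R = 2 * 9/20 * 9/11 = 81/110
P + R = 9/20 + 9/11 = 279/220
F1 = 81/110 / 279/220 = 18/31

18/31


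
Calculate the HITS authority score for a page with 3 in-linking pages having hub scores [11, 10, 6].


Authority = sum of hub scores of in-linkers
In-link 1: hub score = 11
In-link 2: hub score = 10
In-link 3: hub score = 6
Authority = 11 + 10 + 6 = 27

27


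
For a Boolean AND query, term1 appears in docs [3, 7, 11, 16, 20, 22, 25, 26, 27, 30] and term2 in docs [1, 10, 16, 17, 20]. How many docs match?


Boolean AND: find intersection of posting lists
term1 docs: [3, 7, 11, 16, 20, 22, 25, 26, 27, 30]
term2 docs: [1, 10, 16, 17, 20]
Intersection: [16, 20]
|intersection| = 2

2


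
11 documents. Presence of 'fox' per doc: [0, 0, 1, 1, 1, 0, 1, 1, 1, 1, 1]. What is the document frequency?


Checking each document for 'fox':
Doc 1: absent
Doc 2: absent
Doc 3: present
Doc 4: present
Doc 5: present
Doc 6: absent
Doc 7: present
Doc 8: present
Doc 9: present
Doc 10: present
Doc 11: present
df = sum of presences = 0 + 0 + 1 + 1 + 1 + 0 + 1 + 1 + 1 + 1 + 1 = 8

8


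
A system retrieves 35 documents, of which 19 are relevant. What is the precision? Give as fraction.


Precision = relevant_retrieved / total_retrieved
= 19 / 35
= 19 / (19 + 16)
= 19/35

19/35


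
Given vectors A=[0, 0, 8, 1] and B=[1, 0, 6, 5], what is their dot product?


Dot product = sum of element-wise products
A[0]*B[0] = 0*1 = 0
A[1]*B[1] = 0*0 = 0
A[2]*B[2] = 8*6 = 48
A[3]*B[3] = 1*5 = 5
Sum = 0 + 0 + 48 + 5 = 53

53


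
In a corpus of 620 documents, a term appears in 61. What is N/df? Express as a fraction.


IDF ratio = N / df
= 620 / 61
= 620/61

620/61


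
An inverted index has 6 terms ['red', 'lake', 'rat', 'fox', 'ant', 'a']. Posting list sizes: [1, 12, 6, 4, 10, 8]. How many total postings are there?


Summing posting list sizes:
'red': 1 postings
'lake': 12 postings
'rat': 6 postings
'fox': 4 postings
'ant': 10 postings
'a': 8 postings
Total = 1 + 12 + 6 + 4 + 10 + 8 = 41

41


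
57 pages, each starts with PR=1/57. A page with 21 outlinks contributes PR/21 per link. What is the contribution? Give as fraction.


Initial PR = 1/57 = 1/57
Outlinks = 21
Contribution per link = PR / outlinks
= 1/57 / 21
= 1/1197

1/1197


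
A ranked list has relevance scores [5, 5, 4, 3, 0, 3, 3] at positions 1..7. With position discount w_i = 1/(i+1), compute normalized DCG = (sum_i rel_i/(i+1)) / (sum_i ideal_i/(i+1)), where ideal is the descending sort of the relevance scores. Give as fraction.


Position discount weights w_i = 1/(i+1) for i=1..7:
Weights = [1/2, 1/3, 1/4, 1/5, 1/6, 1/7, 1/8]
Actual relevance: [5, 5, 4, 3, 0, 3, 3]
DCG = 5/2 + 5/3 + 4/4 + 3/5 + 0/6 + 3/7 + 3/8 = 5519/840
Ideal relevance (sorted desc): [5, 5, 4, 3, 3, 3, 0]
Ideal DCG = 5/2 + 5/3 + 4/4 + 3/5 + 3/6 + 3/7 + 0/8 = 703/105
nDCG = DCG / ideal_DCG = 5519/840 / 703/105 = 5519/5624

5519/5624


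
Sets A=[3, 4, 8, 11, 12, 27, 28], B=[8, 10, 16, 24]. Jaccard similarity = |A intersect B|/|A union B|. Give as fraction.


A intersect B = [8]
|A intersect B| = 1
A union B = [3, 4, 8, 10, 11, 12, 16, 24, 27, 28]
|A union B| = 10
Jaccard = 1/10 = 1/10

1/10


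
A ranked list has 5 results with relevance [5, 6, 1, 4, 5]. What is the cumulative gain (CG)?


Cumulative Gain = sum of relevance scores
Position 1: rel=5, running sum=5
Position 2: rel=6, running sum=11
Position 3: rel=1, running sum=12
Position 4: rel=4, running sum=16
Position 5: rel=5, running sum=21
CG = 21

21


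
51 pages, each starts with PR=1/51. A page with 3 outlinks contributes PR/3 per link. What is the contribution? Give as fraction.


Initial PR = 1/51 = 1/51
Outlinks = 3
Contribution per link = PR / outlinks
= 1/51 / 3
= 1/153

1/153


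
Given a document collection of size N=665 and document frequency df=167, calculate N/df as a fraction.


IDF ratio = N / df
= 665 / 167
= 665/167

665/167


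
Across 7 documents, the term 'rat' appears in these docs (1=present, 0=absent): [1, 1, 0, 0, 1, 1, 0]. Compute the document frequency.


Checking each document for 'rat':
Doc 1: present
Doc 2: present
Doc 3: absent
Doc 4: absent
Doc 5: present
Doc 6: present
Doc 7: absent
df = sum of presences = 1 + 1 + 0 + 0 + 1 + 1 + 0 = 4

4


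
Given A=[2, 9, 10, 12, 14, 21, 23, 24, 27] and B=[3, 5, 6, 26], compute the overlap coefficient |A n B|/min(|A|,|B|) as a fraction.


A intersect B = []
|A intersect B| = 0
min(|A|, |B|) = min(9, 4) = 4
Overlap = 0 / 4 = 0

0


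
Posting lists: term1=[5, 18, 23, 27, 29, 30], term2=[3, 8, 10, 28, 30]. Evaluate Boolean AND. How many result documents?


Boolean AND: find intersection of posting lists
term1 docs: [5, 18, 23, 27, 29, 30]
term2 docs: [3, 8, 10, 28, 30]
Intersection: [30]
|intersection| = 1

1


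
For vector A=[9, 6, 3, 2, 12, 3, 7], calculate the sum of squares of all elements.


|A|^2 = sum of squared components
A[0]^2 = 9^2 = 81
A[1]^2 = 6^2 = 36
A[2]^2 = 3^2 = 9
A[3]^2 = 2^2 = 4
A[4]^2 = 12^2 = 144
A[5]^2 = 3^2 = 9
A[6]^2 = 7^2 = 49
Sum = 81 + 36 + 9 + 4 + 144 + 9 + 49 = 332

332


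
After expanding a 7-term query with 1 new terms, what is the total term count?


Original terms: 7
Expansion terms: 1
Total = 7 + 1 = 8

8


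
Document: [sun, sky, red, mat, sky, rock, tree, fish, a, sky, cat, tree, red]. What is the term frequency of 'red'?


Document has 13 words
Scanning for 'red':
Found at positions: [2, 12]
Count = 2

2


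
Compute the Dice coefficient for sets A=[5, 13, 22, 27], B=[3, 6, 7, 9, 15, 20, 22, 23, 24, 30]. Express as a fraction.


A intersect B = [22]
|A intersect B| = 1
|A| = 4, |B| = 10
Dice = 2*1 / (4+10)
= 2 / 14 = 1/7

1/7


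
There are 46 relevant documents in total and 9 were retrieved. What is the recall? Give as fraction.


Recall = retrieved_relevant / total_relevant
= 9 / 46
= 9 / (9 + 37)
= 9/46

9/46


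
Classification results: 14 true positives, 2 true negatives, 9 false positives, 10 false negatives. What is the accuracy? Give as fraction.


Accuracy = (TP + TN) / (TP + TN + FP + FN)
TP + TN = 14 + 2 = 16
Total = 14 + 2 + 9 + 10 = 35
Accuracy = 16 / 35 = 16/35

16/35


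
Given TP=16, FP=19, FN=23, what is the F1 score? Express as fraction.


F1 = 2 * P * R / (P + R)
P = TP/(TP+FP) = 16/35 = 16/35
R = TP/(TP+FN) = 16/39 = 16/39
2 * P * R = 2 * 16/35 * 16/39 = 512/1365
P + R = 16/35 + 16/39 = 1184/1365
F1 = 512/1365 / 1184/1365 = 16/37

16/37


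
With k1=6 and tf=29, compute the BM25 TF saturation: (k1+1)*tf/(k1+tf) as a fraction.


BM25 TF component = (k1+1)*tf / (k1+tf)
k1 = 6, tf = 29
Numerator = (6+1)*29 = 203
Denominator = 6 + 29 = 35
= 203/35 = 29/5

29/5


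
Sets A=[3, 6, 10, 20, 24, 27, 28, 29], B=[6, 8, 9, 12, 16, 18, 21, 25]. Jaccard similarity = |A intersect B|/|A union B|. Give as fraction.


A intersect B = [6]
|A intersect B| = 1
A union B = [3, 6, 8, 9, 10, 12, 16, 18, 20, 21, 24, 25, 27, 28, 29]
|A union B| = 15
Jaccard = 1/15 = 1/15

1/15


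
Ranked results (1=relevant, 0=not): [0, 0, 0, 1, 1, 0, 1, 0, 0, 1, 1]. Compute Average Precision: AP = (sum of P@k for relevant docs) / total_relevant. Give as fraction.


Computing P@k for each relevant position:
Position 1: not relevant
Position 2: not relevant
Position 3: not relevant
Position 4: relevant, P@4 = 1/4 = 1/4
Position 5: relevant, P@5 = 2/5 = 2/5
Position 6: not relevant
Position 7: relevant, P@7 = 3/7 = 3/7
Position 8: not relevant
Position 9: not relevant
Position 10: relevant, P@10 = 4/10 = 2/5
Position 11: relevant, P@11 = 5/11 = 5/11
Sum of P@k = 1/4 + 2/5 + 3/7 + 2/5 + 5/11 = 2977/1540
AP = 2977/1540 / 5 = 2977/7700

2977/7700


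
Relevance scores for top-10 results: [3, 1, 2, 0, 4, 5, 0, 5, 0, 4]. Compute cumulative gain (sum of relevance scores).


Cumulative Gain = sum of relevance scores
Position 1: rel=3, running sum=3
Position 2: rel=1, running sum=4
Position 3: rel=2, running sum=6
Position 4: rel=0, running sum=6
Position 5: rel=4, running sum=10
Position 6: rel=5, running sum=15
Position 7: rel=0, running sum=15
Position 8: rel=5, running sum=20
Position 9: rel=0, running sum=20
Position 10: rel=4, running sum=24
CG = 24

24
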